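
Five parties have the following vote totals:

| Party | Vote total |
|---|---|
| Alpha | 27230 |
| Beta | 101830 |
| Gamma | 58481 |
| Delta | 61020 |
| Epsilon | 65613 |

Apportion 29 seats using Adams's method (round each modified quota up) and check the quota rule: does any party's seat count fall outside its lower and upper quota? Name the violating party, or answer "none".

Standard quotas: Alpha 2.513, Beta 9.399, Gamma 5.398, Delta 5.632, Epsilon 6.056.
Adams allocation: Alpha 3, Beta 9, Gamma 5, Delta 6, Epsilon 6.
Every allocation lies between the lower and upper quota.

none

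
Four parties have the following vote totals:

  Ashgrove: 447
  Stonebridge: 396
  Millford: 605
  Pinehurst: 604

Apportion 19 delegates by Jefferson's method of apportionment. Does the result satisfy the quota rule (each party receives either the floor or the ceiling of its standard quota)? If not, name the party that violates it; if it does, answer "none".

Standard quotas: Ashgrove 4.139, Stonebridge 3.667, Millford 5.602, Pinehurst 5.593.
Jefferson allocation: Ashgrove 4, Stonebridge 3, Millford 6, Pinehurst 6.
Every allocation lies between the lower and upper quota.

none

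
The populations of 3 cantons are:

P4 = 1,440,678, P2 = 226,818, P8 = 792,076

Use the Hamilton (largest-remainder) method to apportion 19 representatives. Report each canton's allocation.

The standard divisor is 2459572/19 ≈ 129451.158.
Standard quotas: P4 11.1291, P2 1.7522, P8 6.1187.
Lower quotas: P4 11, P2 1, P8 6 (sum 18, leaving 1 seat).
Remainders in descending order: P2 0.7522, P4 0.1291, P8 0.1187.
The surplus seat goes to P2.

P4 11, P2 2, P8 6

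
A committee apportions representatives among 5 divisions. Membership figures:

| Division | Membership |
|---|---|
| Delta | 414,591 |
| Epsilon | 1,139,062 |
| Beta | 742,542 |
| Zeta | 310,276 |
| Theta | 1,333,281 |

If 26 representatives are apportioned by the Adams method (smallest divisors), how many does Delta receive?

Standard divisor 3939752/26 ≈ 151528.923; standard quotas: Delta 2.736, Epsilon 7.517, Beta 4.900, Zeta 2.048, Theta 8.799.
Rounding up gives 3, 8, 5, 3, 9 = 28 seats, so the divisor must be adjusted.
With modified divisor 164700: modified quotas Delta 2.517, Epsilon 6.916, Beta 4.508, Zeta 1.884, Theta 8.095.
Rounding up: Delta 3, Epsilon 7, Beta 5, Zeta 2, Theta 9 (total 26).
Delta receives 3.

3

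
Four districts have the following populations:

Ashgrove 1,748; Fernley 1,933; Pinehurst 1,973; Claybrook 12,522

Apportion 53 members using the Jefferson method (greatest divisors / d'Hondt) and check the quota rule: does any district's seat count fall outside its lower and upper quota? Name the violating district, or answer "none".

Claybrook

Standard quotas: Ashgrove 5.097, Fernley 5.636, Pinehurst 5.753, Claybrook 36.513.
Jefferson allocation: Ashgrove 5, Fernley 5, Pinehurst 5, Claybrook 38.
Claybrook has quota 36.513 (lower 36, upper 37) but receives 38 — outside the quota interval.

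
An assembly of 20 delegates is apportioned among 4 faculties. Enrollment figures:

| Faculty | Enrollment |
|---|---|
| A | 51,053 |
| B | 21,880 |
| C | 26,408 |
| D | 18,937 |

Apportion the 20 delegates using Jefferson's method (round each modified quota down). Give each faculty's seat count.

A 9; B 4; C 4; D 3

Standard divisor 118278/20 ≈ 5913.9; standard quotas: A 8.633, B 3.700, C 4.465, D 3.202.
Rounding down gives 8, 3, 4, 3 = 18 seats, so the divisor must be adjusted.
With modified divisor 5400: modified quotas A 9.454, B 4.052, C 4.890, D 3.507.
Rounding down: A 9, B 4, C 4, D 3 (total 20).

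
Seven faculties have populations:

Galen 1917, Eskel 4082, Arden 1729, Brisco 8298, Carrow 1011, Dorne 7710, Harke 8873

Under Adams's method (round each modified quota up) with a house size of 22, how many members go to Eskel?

3

Standard divisor 33620/22 ≈ 1528.182; standard quotas: Galen 1.254, Eskel 2.671, Arden 1.131, Brisco 5.430, Carrow 0.662, Dorne 5.045, Harke 5.806.
Rounding up gives 2, 3, 2, 6, 1, 6, 6 = 26 seats, so the divisor must be adjusted.
With modified divisor 1800: modified quotas Galen 1.065, Eskel 2.268, Arden 0.961, Brisco 4.610, Carrow 0.562, Dorne 4.283, Harke 4.929.
Rounding up: Galen 2, Eskel 3, Arden 1, Brisco 5, Carrow 1, Dorne 5, Harke 5 (total 22).
Eskel receives 3.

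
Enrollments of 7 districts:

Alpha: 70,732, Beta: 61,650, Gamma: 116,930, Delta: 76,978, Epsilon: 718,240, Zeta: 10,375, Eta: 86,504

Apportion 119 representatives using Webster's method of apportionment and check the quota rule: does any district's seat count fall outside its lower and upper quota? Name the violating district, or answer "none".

Standard quotas: Alpha 7.374, Beta 6.427, Gamma 12.191, Delta 8.026, Epsilon 74.882, Zeta 1.082, Eta 9.019.
Webster allocation: Alpha 7, Beta 6, Gamma 12, Delta 8, Epsilon 76, Zeta 1, Eta 9.
Epsilon has quota 74.882 (lower 74, upper 75) but receives 76 — outside the quota interval.

Epsilon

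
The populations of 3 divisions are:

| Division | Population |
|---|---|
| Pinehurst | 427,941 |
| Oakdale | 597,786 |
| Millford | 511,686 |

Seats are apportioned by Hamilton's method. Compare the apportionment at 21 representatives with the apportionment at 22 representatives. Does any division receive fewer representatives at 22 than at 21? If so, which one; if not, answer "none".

none

At 21 seats: Pinehurst 6, Oakdale 8, Millford 7.
At 22 seats: Pinehurst 6, Oakdale 9, Millford 7.
No division's allocation decreased.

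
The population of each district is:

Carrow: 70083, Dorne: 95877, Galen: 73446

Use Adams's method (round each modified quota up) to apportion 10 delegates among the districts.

Carrow=3, Dorne=4, Galen=3

Standard divisor 239406/10 ≈ 23940.6; standard quotas: Carrow 2.927, Dorne 4.005, Galen 3.068.
Rounding up gives 3, 5, 4 = 12 seats, so the divisor must be adjusted.
With modified divisor 28200: modified quotas Carrow 2.485, Dorne 3.400, Galen 2.604.
Rounding up: Carrow 3, Dorne 4, Galen 3 (total 10).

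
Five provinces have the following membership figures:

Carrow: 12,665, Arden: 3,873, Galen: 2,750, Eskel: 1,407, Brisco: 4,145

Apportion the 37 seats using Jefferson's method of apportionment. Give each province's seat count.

Standard divisor 24840/37 ≈ 671.351; standard quotas: Carrow 18.865, Arden 5.769, Galen 4.096, Eskel 2.096, Brisco 6.174.
Rounding down gives 18, 5, 4, 2, 6 = 35 seats, so the divisor must be adjusted.
With modified divisor 640: modified quotas Carrow 19.789, Arden 6.052, Galen 4.297, Eskel 2.198, Brisco 6.477.
Rounding down: Carrow 19, Arden 6, Galen 4, Eskel 2, Brisco 6 (total 37).

Carrow 19, Arden 6, Galen 4, Eskel 2, Brisco 6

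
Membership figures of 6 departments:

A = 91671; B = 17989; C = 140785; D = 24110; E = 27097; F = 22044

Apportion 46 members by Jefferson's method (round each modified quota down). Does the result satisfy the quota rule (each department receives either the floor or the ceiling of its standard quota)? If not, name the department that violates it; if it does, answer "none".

none

Standard quotas: A 13.027, B 2.556, C 20.007, D 3.426, E 3.851, F 3.133.
Jefferson allocation: A 13, B 2, C 21, D 3, E 4, F 3.
Every allocation lies between the lower and upper quota.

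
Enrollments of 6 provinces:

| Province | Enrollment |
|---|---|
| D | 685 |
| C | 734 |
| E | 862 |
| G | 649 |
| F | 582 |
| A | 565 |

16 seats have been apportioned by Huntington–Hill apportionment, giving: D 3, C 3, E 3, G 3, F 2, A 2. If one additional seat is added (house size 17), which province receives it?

Priority for the next seat is population ÷ (√(s·(s+1))).
Priorities: D 197.742, C 211.888, E 248.838, G 187.350, F 237.601, A 230.660.
Highest priority: E.

E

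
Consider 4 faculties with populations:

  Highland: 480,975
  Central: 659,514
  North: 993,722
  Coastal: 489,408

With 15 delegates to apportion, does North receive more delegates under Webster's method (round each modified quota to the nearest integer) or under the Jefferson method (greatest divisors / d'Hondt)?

Jefferson

Webster: Highland 3, Central 4, North 5, Coastal 3.
Jefferson: Highland 2, Central 4, North 6, Coastal 3.
North gets 5 under Webster and 6 under Jefferson.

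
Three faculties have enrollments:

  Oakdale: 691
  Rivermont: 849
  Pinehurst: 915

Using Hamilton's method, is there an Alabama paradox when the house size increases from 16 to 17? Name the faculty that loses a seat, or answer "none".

At 16 seats: Oakdale 4, Rivermont 6, Pinehurst 6.
At 17 seats: Oakdale 5, Rivermont 6, Pinehurst 6.
No faculty's allocation decreased.

none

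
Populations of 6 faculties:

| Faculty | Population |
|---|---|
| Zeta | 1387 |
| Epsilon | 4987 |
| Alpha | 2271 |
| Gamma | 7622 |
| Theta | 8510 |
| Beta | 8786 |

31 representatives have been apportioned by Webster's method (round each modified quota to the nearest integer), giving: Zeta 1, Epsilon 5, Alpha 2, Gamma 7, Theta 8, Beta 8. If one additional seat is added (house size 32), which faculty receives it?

Beta

Priority for the next seat is population ÷ (current seats + 0.5).
Priorities: Zeta 924.667, Epsilon 906.727, Alpha 908.400, Gamma 1016.267, Theta 1001.176, Beta 1033.647.
Highest priority: Beta.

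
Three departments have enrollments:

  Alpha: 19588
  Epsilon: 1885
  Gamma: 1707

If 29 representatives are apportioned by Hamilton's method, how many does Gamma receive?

The standard divisor is 23180/29 ≈ 799.31.
Standard quotas: Alpha 24.5061, Epsilon 2.3583, Gamma 2.1356.
Lower quotas: Alpha 24, Epsilon 2, Gamma 2 (sum 28, leaving 1 seat).
Remainders in descending order: Alpha 0.5061, Epsilon 0.3583, Gamma 0.1356.
The surplus seat goes to Alpha.
Gamma receives 2.

2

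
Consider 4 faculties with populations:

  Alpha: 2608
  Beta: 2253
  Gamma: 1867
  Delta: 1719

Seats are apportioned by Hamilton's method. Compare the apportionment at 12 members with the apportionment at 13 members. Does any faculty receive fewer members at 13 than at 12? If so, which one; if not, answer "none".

At 12 seats: Alpha 4, Beta 3, Gamma 3, Delta 2.
At 13 seats: Alpha 4, Beta 3, Gamma 3, Delta 3.
No faculty's allocation decreased.

none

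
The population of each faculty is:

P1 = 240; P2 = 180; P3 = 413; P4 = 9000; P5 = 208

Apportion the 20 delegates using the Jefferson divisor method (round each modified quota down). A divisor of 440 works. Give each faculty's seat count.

With modified divisor 440: modified quotas P1 0.545, P2 0.409, P3 0.939, P4 20.455, P5 0.473.
Rounding down: P1 0, P2 0, P3 0, P4 20, P5 0 (total 20).

P1 0; P2 0; P3 0; P4 20; P5 0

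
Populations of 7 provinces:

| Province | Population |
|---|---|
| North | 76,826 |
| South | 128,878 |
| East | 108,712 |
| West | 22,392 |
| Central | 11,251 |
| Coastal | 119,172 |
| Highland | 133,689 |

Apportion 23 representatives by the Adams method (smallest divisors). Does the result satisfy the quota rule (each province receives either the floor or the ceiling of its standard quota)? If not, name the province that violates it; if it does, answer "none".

none

Standard quotas: North 2.940, South 4.933, East 4.161, West 0.857, Central 0.431, Coastal 4.561, Highland 5.117.
Adams allocation: North 3, South 5, East 4, West 1, Central 1, Coastal 4, Highland 5.
Every allocation lies between the lower and upper quota.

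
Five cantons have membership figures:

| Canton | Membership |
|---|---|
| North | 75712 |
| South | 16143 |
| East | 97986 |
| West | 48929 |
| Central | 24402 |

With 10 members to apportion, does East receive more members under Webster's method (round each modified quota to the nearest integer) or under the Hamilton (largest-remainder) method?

Hamilton

Webster: North 3, South 1, East 3, West 2, Central 1.
Hamilton: North 3, South 0, East 4, West 2, Central 1.
East gets 3 under Webster and 4 under Hamilton.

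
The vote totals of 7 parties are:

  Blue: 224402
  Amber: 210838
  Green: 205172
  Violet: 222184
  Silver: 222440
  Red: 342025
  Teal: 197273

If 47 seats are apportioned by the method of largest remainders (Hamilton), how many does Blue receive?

Standard divisor: 1624334 ÷ 47 ≈ 34560.298.
Standard quotas: Blue 6.4931, Amber 6.1006, Green 5.9366, Violet 6.4289, Silver 6.4363, Red 9.8965, Teal 5.7081.
Lower quotas: Blue 6, Amber 6, Green 5, Violet 6, Silver 6, Red 9, Teal 5 (sum 43, leaving 4 seats).
Remainders in descending order: Green 0.9366, Red 0.8965, Teal 0.7081, Blue 0.4931, Silver 0.4363, Violet 0.4289, Amber 0.1006.
Largest remainders: Green, Red, Teal, Blue receive the extra seats.
Blue receives 7.

7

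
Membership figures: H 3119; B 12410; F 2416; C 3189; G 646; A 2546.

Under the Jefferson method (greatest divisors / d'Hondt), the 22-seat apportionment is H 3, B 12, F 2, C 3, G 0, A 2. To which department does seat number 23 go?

Priority for the next seat is population ÷ (current seats + 1).
Priorities: H 779.750, B 954.615, F 805.333, C 797.250, G 646.000, A 848.667.
Highest priority: B.

B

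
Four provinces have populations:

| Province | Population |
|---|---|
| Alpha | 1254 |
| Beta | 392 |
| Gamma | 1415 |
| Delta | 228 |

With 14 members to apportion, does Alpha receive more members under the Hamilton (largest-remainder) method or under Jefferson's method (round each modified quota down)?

Hamilton: Alpha 5, Beta 2, Gamma 6, Delta 1.
Jefferson: Alpha 6, Beta 1, Gamma 6, Delta 1.
Alpha gets 5 under Hamilton and 6 under Jefferson.

Jefferson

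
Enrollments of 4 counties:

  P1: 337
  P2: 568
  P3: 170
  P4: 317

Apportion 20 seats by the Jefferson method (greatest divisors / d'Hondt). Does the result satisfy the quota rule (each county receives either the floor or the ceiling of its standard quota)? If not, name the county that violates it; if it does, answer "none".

Standard quotas: P1 4.842, P2 8.161, P3 2.443, P4 4.555.
Jefferson allocation: P1 5, P2 8, P3 2, P4 5.
Every allocation lies between the lower and upper quota.

none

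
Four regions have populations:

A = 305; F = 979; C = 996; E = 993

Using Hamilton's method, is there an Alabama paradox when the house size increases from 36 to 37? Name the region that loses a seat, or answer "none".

none

At 36 seats: A 3, F 11, C 11, E 11.
At 37 seats: A 4, F 11, C 11, E 11.
No region's allocation decreased.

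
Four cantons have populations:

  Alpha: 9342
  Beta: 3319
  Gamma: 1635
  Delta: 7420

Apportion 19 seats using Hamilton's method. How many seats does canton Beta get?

3

The standard divisor is 21716/19 ≈ 1142.947.
Standard quotas: Alpha 8.1736, Beta 2.9039, Gamma 1.4305, Delta 6.4920.
Lower quotas: Alpha 8, Beta 2, Gamma 1, Delta 6 (sum 17, leaving 2 seats).
Remainders in descending order: Beta 0.9039, Delta 0.4920, Gamma 0.4305, Alpha 0.1736.
Largest remainders: Beta, Delta receive the extra seats.
Beta receives 3.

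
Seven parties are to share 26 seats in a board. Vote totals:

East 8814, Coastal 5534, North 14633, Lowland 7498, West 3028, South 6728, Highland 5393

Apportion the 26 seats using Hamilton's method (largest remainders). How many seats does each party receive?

East: 4; Coastal: 3; North: 7; Lowland: 4; West: 2; South: 3; Highland: 3

Total 51628; standard divisor 51628/26 ≈ 1985.692.
Standard quotas: East 4.4388, Coastal 2.7869, North 7.3692, Lowland 3.7760, West 1.5249, South 3.3882, Highland 2.7159.
Lower quotas: East 4, Coastal 2, North 7, Lowland 3, West 1, South 3, Highland 2 (sum 22, leaving 4 seats).
Remainders in descending order: Coastal 0.7869, Lowland 0.7760, Highland 0.7159, West 0.5249, East 0.4388, South 0.3882, North 0.3692.
The surplus seats go to Coastal, Lowland, Highland, West.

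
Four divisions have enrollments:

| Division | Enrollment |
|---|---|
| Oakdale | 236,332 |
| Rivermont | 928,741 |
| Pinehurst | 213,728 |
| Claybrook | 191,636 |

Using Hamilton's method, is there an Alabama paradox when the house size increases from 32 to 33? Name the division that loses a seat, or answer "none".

none

At 32 seats: Oakdale 5, Rivermont 19, Pinehurst 4, Claybrook 4.
At 33 seats: Oakdale 5, Rivermont 20, Pinehurst 4, Claybrook 4.
No division's allocation decreased.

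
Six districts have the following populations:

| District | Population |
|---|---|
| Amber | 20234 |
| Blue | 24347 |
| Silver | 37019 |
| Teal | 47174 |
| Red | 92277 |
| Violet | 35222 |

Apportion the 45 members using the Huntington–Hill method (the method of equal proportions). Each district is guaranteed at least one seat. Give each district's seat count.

Amber: 4, Blue: 4, Silver: 7, Teal: 8, Red: 16, Violet: 6

With divisor 5654: modified quotas Amber 3.579, Blue 4.306, Silver 6.547, Teal 8.343, Red 16.321, Violet 6.230.
Geometric-mean thresholds: Amber √(3·4)=3.464, Blue √(4·5)=4.472, Silver √(6·7)=6.481, Teal √(8·9)=8.485, Red √(16·17)=16.492, Violet √(6·7)=6.481.
Each quota rounded against its threshold gives Amber 4, Blue 4, Silver 7, Teal 8, Red 16, Violet 6 (total 45).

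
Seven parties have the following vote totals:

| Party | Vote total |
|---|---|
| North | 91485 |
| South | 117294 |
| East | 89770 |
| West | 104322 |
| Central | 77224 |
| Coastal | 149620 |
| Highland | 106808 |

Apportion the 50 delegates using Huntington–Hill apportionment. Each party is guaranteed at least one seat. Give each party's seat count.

With divisor 14269: modified quotas North 6.411, South 8.220, East 6.291, West 7.311, Central 5.412, Coastal 10.486, Highland 7.485.
Geometric-mean thresholds: North √(6·7)=6.481, South √(8·9)=8.485, East √(6·7)=6.481, West √(7·8)=7.483, Central √(5·6)=5.477, Coastal √(10·11)=10.488, Highland √(7·8)=7.483.
Each quota rounded against its threshold gives North 6, South 8, East 6, West 7, Central 5, Coastal 10, Highland 8 (total 50).

North: 6, South: 8, East: 6, West: 7, Central: 5, Coastal: 10, Highland: 8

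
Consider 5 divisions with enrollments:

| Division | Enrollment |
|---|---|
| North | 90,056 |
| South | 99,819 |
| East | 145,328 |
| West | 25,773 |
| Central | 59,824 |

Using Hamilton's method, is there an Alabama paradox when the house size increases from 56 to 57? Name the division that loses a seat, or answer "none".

West

At 56 seats: North 12, South 13, East 19, West 4, Central 8.
At 57 seats: North 12, South 14, East 20, West 3, Central 8.
West drops from 4 to 3.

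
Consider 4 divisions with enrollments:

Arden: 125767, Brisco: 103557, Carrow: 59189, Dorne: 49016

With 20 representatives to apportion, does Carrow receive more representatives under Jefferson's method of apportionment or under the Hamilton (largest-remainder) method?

Jefferson: Arden 8, Brisco 6, Carrow 3, Dorne 3.
Hamilton: Arden 7, Brisco 6, Carrow 4, Dorne 3.
Carrow gets 3 under Jefferson and 4 under Hamilton.

Hamilton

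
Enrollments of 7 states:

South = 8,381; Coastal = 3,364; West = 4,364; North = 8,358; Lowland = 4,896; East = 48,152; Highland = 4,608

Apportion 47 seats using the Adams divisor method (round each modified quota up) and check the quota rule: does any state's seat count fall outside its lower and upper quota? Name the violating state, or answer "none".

East

Standard quotas: South 4.797, Coastal 1.925, West 2.498, North 4.783, Lowland 2.802, East 27.558, Highland 2.637.
Adams allocation: South 5, Coastal 2, West 3, North 5, Lowland 3, East 26, Highland 3.
East has quota 27.558 (lower 27, upper 28) but receives 26 — outside the quota interval.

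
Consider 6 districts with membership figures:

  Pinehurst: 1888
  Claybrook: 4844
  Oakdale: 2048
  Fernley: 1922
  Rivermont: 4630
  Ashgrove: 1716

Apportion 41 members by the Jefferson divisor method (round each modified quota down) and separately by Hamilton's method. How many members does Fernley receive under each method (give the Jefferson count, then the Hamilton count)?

Jefferson: Pinehurst 4, Claybrook 12, Oakdale 5, Fernley 4, Rivermont 12, Ashgrove 4.
Hamilton: Pinehurst 4, Claybrook 12, Oakdale 5, Fernley 5, Rivermont 11, Ashgrove 4.
Fernley gets 4 under Jefferson and 5 under Hamilton.

4 and 5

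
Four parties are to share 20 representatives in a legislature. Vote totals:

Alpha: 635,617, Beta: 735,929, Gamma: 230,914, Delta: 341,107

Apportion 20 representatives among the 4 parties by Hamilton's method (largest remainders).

Alpha: 7; Beta: 8; Gamma: 2; Delta: 3

Standard divisor: 1943567 ÷ 20 ≈ 97178.35.
Standard quotas: Alpha 6.5407, Beta 7.5730, Gamma 2.3762, Delta 3.5101.
Lower quotas: Alpha 6, Beta 7, Gamma 2, Delta 3 (sum 18, leaving 2 seats).
Remainders in descending order: Beta 0.5730, Alpha 0.5407, Delta 0.5101, Gamma 0.3762.
The surplus seats go to Beta, Alpha.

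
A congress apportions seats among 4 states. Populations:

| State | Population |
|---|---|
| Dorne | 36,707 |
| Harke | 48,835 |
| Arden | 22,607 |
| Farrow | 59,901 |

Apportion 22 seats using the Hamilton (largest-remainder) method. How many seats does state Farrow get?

Total 168050; standard divisor 168050/22 ≈ 7638.636.
Standard quotas: Dorne 4.8054, Harke 6.3932, Arden 2.9596, Farrow 7.8418.
Lower quotas: Dorne 4, Harke 6, Arden 2, Farrow 7 (sum 19, leaving 3 seats).
Remainders in descending order: Arden 0.9596, Farrow 0.8418, Dorne 0.8054, Harke 0.3932.
Largest remainders: Arden, Farrow, Dorne receive the extra seats.
Farrow receives 8.

8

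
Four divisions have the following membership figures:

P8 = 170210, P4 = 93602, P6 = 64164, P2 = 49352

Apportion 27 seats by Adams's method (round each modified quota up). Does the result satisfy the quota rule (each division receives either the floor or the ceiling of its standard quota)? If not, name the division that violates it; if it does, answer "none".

Standard quotas: P8 12.180, P4 6.698, P6 4.591, P2 3.531.
Adams allocation: P8 11, P4 7, P6 5, P2 4.
P8 has quota 12.180 (lower 12, upper 13) but receives 11 — outside the quota interval.

P8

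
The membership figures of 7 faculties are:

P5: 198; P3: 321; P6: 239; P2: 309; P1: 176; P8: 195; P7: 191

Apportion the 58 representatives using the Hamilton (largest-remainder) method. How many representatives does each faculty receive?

The standard divisor is 1629/58 ≈ 28.086.
Standard quotas: P5 7.050, P3 11.429, P6 8.510, P2 11.002, P1 6.266, P8 6.943, P7 6.800.
Lower quotas: P5 7, P3 11, P6 8, P2 11, P1 6, P8 6, P7 6 (sum 55, leaving 3 seats).
Remainders in descending order: P8 0.943, P7 0.800, P6 0.510, P3 0.429, P1 0.266, P5 0.050, P2 0.002.
The surplus seats go to P8, P7, P6.

P5 7, P3 11, P6 9, P2 11, P1 6, P8 7, P7 7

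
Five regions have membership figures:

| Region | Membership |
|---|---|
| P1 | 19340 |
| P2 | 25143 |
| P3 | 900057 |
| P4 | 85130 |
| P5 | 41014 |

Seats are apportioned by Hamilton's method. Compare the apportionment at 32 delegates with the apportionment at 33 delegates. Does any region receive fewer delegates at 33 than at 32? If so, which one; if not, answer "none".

At 32 seats: P1 1, P2 1, P3 27, P4 2, P5 1.
At 33 seats: P1 0, P2 1, P3 28, P4 3, P5 1.
P1 drops from 1 to 0.

P1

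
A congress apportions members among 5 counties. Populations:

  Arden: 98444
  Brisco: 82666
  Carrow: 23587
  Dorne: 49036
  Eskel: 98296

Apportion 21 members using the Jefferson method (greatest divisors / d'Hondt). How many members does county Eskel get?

Standard divisor 352029/21 ≈ 16763.286; standard quotas: Arden 5.873, Brisco 4.931, Carrow 1.407, Dorne 2.925, Eskel 5.864.
Rounding down gives 5, 4, 1, 2, 5 = 17 seats, so the divisor must be adjusted.
With modified divisor 15200: modified quotas Arden 6.477, Brisco 5.439, Carrow 1.552, Dorne 3.226, Eskel 6.467.
Rounding down: Arden 6, Brisco 5, Carrow 1, Dorne 3, Eskel 6 (total 21).
Eskel receives 6.

6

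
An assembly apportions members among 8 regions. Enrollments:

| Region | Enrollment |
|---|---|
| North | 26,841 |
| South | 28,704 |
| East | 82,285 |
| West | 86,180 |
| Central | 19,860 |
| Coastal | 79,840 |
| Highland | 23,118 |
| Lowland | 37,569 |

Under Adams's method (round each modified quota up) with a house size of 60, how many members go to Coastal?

Standard divisor 384397/60 ≈ 6406.617; standard quotas: North 4.190, South 4.480, East 12.844, West 13.452, Central 3.100, Coastal 12.462, Highland 3.608, Lowland 5.864.
Rounding up gives 5, 5, 13, 14, 4, 13, 4, 6 = 64 seats, so the divisor must be adjusted.
With modified divisor 6800: modified quotas North 3.947, South 4.221, East 12.101, West 12.674, Central 2.921, Coastal 11.741, Highland 3.400, Lowland 5.525.
Rounding up: North 4, South 5, East 13, West 13, Central 3, Coastal 12, Highland 4, Lowland 6 (total 60).
Coastal receives 12.

12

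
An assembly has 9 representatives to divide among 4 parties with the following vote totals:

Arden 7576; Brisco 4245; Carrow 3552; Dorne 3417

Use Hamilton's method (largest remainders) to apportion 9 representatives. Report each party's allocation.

Standard divisor: 18790 ÷ 9 ≈ 2087.778.
Standard quotas: Arden 3.6287, Brisco 2.0333, Carrow 1.7013, Dorne 1.6367.
Lower quotas: Arden 3, Brisco 2, Carrow 1, Dorne 1 (sum 7, leaving 2 seats).
Remainders in descending order: Carrow 0.7013, Dorne 0.6367, Arden 0.6287, Brisco 0.0333.
Largest remainders: Carrow, Dorne receive the extra seats.

Arden 3; Brisco 2; Carrow 2; Dorne 2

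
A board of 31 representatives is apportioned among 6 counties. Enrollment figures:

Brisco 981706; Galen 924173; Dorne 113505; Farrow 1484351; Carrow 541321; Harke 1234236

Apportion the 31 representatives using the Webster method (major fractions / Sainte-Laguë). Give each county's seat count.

Standard divisor 5279292/31 ≈ 170299.742; standard quotas: Brisco 5.765, Galen 5.427, Dorne 0.667, Farrow 8.716, Carrow 3.179, Harke 7.247.
Rounding to the nearest integer gives Brisco 6, Galen 5, Dorne 1, Farrow 9, Carrow 3, Harke 7 — total 31, matching the house size, so no adjustment is needed.

Brisco 6, Galen 5, Dorne 1, Farrow 9, Carrow 3, Harke 7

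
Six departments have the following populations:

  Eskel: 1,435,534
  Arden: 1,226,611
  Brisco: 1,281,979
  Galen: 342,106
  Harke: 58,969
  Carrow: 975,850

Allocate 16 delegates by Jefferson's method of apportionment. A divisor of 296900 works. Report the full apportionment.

Eskel 4, Arden 4, Brisco 4, Galen 1, Harke 0, Carrow 3

With modified divisor 296900: modified quotas Eskel 4.835, Arden 4.131, Brisco 4.318, Galen 1.152, Harke 0.199, Carrow 3.287.
Rounding down: Eskel 4, Arden 4, Brisco 4, Galen 1, Harke 0, Carrow 3 (total 16).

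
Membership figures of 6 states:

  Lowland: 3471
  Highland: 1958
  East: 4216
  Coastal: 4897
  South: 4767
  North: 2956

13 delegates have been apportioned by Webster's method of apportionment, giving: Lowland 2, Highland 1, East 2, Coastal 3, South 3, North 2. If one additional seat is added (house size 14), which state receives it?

Priority for the next seat is population ÷ (current seats + 0.5).
Priorities: Lowland 1388.400, Highland 1305.333, East 1686.400, Coastal 1399.143, South 1362.000, North 1182.400.
Highest priority: East.

East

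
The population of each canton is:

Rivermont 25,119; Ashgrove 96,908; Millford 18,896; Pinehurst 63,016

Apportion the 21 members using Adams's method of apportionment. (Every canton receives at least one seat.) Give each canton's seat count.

Rivermont 3; Ashgrove 10; Millford 2; Pinehurst 6

Standard divisor 203939/21 ≈ 9711.381; standard quotas: Rivermont 2.587, Ashgrove 9.979, Millford 1.946, Pinehurst 6.489.
Rounding up gives 3, 10, 2, 7 = 22 seats, so the divisor must be adjusted.
With modified divisor 10600: modified quotas Rivermont 2.370, Ashgrove 9.142, Millford 1.783, Pinehurst 5.945.
Rounding up: Rivermont 3, Ashgrove 10, Millford 2, Pinehurst 6 (total 21).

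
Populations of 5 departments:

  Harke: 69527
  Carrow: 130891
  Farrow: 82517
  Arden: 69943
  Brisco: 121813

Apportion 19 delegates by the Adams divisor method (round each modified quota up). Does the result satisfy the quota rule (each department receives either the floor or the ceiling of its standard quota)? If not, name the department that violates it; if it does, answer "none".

none

Standard quotas: Harke 2.783, Carrow 5.239, Farrow 3.303, Arden 2.800, Brisco 4.876.
Adams allocation: Harke 3, Carrow 5, Farrow 3, Arden 3, Brisco 5.
Every allocation lies between the lower and upper quota.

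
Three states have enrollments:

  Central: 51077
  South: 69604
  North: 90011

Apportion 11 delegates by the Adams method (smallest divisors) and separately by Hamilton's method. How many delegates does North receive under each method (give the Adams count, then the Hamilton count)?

4 and 5

Adams: Central 3, South 4, North 4.
Hamilton: Central 3, South 3, North 5.
North gets 4 under Adams and 5 under Hamilton.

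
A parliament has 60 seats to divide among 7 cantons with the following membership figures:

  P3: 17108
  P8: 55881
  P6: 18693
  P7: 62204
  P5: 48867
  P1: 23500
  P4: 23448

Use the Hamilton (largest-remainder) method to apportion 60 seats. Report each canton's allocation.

Total 249701; standard divisor 249701/60 ≈ 4161.683.
Standard quotas: P3 4.1108, P8 13.4275, P6 4.4917, P7 14.9468, P5 11.7421, P1 5.6468, P4 5.6343.
Lower quotas: P3 4, P8 13, P6 4, P7 14, P5 11, P1 5, P4 5 (sum 56, leaving 4 seats).
Remainders in descending order: P7 0.9468, P5 0.7421, P1 0.6468, P4 0.6343, P6 0.4917, P8 0.4275, P3 0.1108.
Largest remainders: P7, P5, P1, P4 receive the extra seats.

P3 4, P8 13, P6 4, P7 15, P5 12, P1 6, P4 6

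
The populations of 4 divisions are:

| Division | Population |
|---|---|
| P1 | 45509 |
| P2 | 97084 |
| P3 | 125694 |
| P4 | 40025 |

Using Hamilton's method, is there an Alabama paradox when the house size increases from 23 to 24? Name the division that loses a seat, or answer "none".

At 23 seats: P1 4, P2 7, P3 9, P4 3.
At 24 seats: P1 3, P2 8, P3 10, P4 3.
P1 drops from 4 to 3.

P1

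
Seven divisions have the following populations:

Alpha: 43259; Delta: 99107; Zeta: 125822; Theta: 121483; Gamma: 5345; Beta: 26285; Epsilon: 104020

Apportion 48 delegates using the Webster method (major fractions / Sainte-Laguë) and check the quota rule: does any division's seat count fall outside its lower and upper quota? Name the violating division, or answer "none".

Standard quotas: Alpha 3.953, Delta 9.056, Zeta 11.497, Theta 11.100, Gamma 0.488, Beta 2.402, Epsilon 9.505.
Webster allocation: Alpha 4, Delta 9, Zeta 12, Theta 11, Gamma 0, Beta 2, Epsilon 10.
Every allocation lies between the lower and upper quota.

none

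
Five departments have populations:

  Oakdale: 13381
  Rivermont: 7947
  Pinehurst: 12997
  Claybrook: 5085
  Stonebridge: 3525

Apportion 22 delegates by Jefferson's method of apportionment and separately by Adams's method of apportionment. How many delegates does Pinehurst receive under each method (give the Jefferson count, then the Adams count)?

Jefferson: Oakdale 7, Rivermont 4, Pinehurst 7, Claybrook 2, Stonebridge 2.
Adams: Oakdale 7, Rivermont 4, Pinehurst 6, Claybrook 3, Stonebridge 2.
Pinehurst gets 7 under Jefferson and 6 under Adams.

7 and 6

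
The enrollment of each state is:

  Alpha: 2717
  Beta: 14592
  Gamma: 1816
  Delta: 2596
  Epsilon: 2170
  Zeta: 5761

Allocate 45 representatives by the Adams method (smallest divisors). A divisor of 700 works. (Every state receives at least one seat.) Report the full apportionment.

Alpha 4; Beta 21; Gamma 3; Delta 4; Epsilon 4; Zeta 9

With modified divisor 700: modified quotas Alpha 3.881, Beta 20.846, Gamma 2.594, Delta 3.709, Epsilon 3.100, Zeta 8.230.
Rounding up: Alpha 4, Beta 21, Gamma 3, Delta 4, Epsilon 4, Zeta 9 (total 45).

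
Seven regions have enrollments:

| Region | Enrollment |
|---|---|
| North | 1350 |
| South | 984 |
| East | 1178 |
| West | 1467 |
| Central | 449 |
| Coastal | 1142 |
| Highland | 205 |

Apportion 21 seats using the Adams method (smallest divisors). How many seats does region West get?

Standard divisor 6775/21 ≈ 322.619; standard quotas: North 4.185, South 3.050, East 3.651, West 4.547, Central 1.392, Coastal 3.540, Highland 0.635.
Rounding up gives 5, 4, 4, 5, 2, 4, 1 = 25 seats, so the divisor must be adjusted.
With modified divisor 390: modified quotas North 3.462, South 2.523, East 3.021, West 3.762, Central 1.151, Coastal 2.928, Highland 0.526.
Rounding up: North 4, South 3, East 4, West 4, Central 2, Coastal 3, Highland 1 (total 21).
West receives 4.

4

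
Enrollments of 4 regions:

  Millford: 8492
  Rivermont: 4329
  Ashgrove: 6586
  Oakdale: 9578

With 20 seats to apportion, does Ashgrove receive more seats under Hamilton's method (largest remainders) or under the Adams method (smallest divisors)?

Hamilton: Millford 6, Rivermont 3, Ashgrove 4, Oakdale 7.
Adams: Millford 6, Rivermont 3, Ashgrove 5, Oakdale 6.
Ashgrove gets 4 under Hamilton and 5 under Adams.

Adams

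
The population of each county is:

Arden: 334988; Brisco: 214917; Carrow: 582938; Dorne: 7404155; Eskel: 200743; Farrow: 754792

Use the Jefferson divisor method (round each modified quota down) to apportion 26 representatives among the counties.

Standard divisor 9492533/26 ≈ 365097.423; standard quotas: Arden 0.918, Brisco 0.589, Carrow 1.597, Dorne 20.280, Eskel 0.550, Farrow 2.067.
Rounding down gives 0, 0, 1, 20, 0, 2 = 23 seats, so the divisor must be adjusted.
With modified divisor 325840: modified quotas Arden 1.028, Brisco 0.660, Carrow 1.789, Dorne 22.723, Eskel 0.616, Farrow 2.316.
Rounding down: Arden 1, Brisco 0, Carrow 1, Dorne 22, Eskel 0, Farrow 2 (total 26).

Arden: 1; Brisco: 0; Carrow: 1; Dorne: 22; Eskel: 0; Farrow: 2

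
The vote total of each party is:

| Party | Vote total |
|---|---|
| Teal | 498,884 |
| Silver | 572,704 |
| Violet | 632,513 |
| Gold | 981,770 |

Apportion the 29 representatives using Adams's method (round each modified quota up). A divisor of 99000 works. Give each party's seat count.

With modified divisor 99000: modified quotas Teal 5.039, Silver 5.785, Violet 6.389, Gold 9.917.
Rounding up: Teal 6, Silver 6, Violet 7, Gold 10 (total 29).

Teal 6; Silver 6; Violet 7; Gold 10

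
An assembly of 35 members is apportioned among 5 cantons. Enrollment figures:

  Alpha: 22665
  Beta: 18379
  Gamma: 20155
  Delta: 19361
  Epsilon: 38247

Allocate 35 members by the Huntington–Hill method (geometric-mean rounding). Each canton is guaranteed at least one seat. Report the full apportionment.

Alpha=7, Beta=5, Gamma=6, Delta=6, Epsilon=11

With divisor 3426: modified quotas Alpha 6.616, Beta 5.365, Gamma 5.883, Delta 5.651, Epsilon 11.164.
Geometric-mean thresholds: Alpha √(6·7)=6.481, Beta √(5·6)=5.477, Gamma √(5·6)=5.477, Delta √(5·6)=5.477, Epsilon √(11·12)=11.489.
Each quota rounded against its threshold gives Alpha 7, Beta 5, Gamma 6, Delta 6, Epsilon 11 (total 35).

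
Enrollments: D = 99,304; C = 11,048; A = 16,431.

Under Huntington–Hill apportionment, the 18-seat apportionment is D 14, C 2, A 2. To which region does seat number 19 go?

D

Priority for the next seat is population ÷ (√(s·(s+1))).
Priorities: D 6852.627, C 4510.327, A 6707.928.
Highest priority: D.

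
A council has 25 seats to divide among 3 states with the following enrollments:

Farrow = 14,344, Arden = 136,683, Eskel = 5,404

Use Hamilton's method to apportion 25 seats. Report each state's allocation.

Total 156431; standard divisor 156431/25 ≈ 6257.24.
Standard quotas: Farrow 2.2924, Arden 21.8440, Eskel 0.8636.
Lower quotas: Farrow 2, Arden 21, Eskel 0 (sum 23, leaving 2 seats).
Remainders in descending order: Eskel 0.8636, Arden 0.8440, Farrow 0.2924.
The surplus seats go to Eskel, Arden.

Farrow 2, Arden 22, Eskel 1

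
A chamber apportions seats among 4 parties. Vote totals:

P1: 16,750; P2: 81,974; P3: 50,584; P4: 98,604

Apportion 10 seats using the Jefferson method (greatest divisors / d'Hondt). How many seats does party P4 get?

4

Standard divisor 247912/10 ≈ 24791.2; standard quotas: P1 0.676, P2 3.307, P3 2.040, P4 3.977.
Rounding down gives 0, 3, 2, 3 = 8 seats, so the divisor must be adjusted.
With modified divisor 20100: modified quotas P1 0.833, P2 4.078, P3 2.517, P4 4.906.
Rounding down: P1 0, P2 4, P3 2, P4 4 (total 10).
P4 receives 4.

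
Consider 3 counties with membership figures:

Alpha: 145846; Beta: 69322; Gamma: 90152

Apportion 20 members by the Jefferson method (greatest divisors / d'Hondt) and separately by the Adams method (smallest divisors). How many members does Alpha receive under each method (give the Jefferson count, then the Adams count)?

Jefferson: Alpha 10, Beta 4, Gamma 6.
Adams: Alpha 9, Beta 5, Gamma 6.
Alpha gets 10 under Jefferson and 9 under Adams.

10 and 9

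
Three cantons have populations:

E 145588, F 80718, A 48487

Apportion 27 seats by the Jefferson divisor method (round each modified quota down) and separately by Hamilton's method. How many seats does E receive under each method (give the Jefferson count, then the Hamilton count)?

Jefferson: E 15, F 8, A 4.
Hamilton: E 14, F 8, A 5.
E gets 15 under Jefferson and 14 under Hamilton.

15 and 14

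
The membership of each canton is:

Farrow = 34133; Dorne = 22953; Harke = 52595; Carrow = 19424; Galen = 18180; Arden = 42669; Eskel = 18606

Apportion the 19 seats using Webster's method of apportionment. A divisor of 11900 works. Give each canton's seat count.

With modified divisor 11900: modified quotas Farrow 2.868, Dorne 1.929, Harke 4.420, Carrow 1.632, Galen 1.528, Arden 3.586, Eskel 1.564.
Rounding to the nearest integer: Farrow 3, Dorne 2, Harke 4, Carrow 2, Galen 2, Arden 4, Eskel 2 (total 19).

Farrow 3; Dorne 2; Harke 4; Carrow 2; Galen 2; Arden 4; Eskel 2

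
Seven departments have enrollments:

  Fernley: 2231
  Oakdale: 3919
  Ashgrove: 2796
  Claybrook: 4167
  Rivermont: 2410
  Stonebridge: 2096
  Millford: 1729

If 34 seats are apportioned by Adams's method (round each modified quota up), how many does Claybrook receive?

7

Standard divisor 19348/34 ≈ 569.059; standard quotas: Fernley 3.921, Oakdale 6.887, Ashgrove 4.913, Claybrook 7.323, Rivermont 4.235, Stonebridge 3.683, Millford 3.038.
Rounding up gives 4, 7, 5, 8, 5, 4, 4 = 37 seats, so the divisor must be adjusted.
With modified divisor 630: modified quotas Fernley 3.541, Oakdale 6.221, Ashgrove 4.438, Claybrook 6.614, Rivermont 3.825, Stonebridge 3.327, Millford 2.744.
Rounding up: Fernley 4, Oakdale 7, Ashgrove 5, Claybrook 7, Rivermont 4, Stonebridge 4, Millford 3 (total 34).
Claybrook receives 7.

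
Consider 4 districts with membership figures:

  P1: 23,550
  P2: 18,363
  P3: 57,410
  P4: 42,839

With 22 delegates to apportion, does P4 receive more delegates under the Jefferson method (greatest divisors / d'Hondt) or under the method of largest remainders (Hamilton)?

Jefferson: P1 3, P2 3, P3 9, P4 7.
Hamilton: P1 4, P2 3, P3 9, P4 6.
P4 gets 7 under Jefferson and 6 under Hamilton.

Jefferson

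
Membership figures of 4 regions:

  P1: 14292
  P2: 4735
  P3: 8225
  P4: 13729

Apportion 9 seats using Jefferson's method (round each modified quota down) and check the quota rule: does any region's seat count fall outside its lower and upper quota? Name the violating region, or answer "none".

none

Standard quotas: P1 3.139, P2 1.040, P3 1.806, P4 3.015.
Jefferson allocation: P1 3, P2 1, P3 2, P4 3.
Every allocation lies between the lower and upper quota.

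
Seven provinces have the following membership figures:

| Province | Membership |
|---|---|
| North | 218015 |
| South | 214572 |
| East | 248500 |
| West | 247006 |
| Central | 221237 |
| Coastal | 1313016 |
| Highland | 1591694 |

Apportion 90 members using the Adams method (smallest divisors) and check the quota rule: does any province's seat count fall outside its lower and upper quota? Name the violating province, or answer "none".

Standard quotas: North 4.840, South 4.764, East 5.517, West 5.484, Central 4.911, Coastal 29.149, Highland 35.336.
Adams allocation: North 5, South 5, East 6, West 6, Central 5, Coastal 29, Highland 34.
Highland has quota 35.336 (lower 35, upper 36) but receives 34 — outside the quota interval.

Highland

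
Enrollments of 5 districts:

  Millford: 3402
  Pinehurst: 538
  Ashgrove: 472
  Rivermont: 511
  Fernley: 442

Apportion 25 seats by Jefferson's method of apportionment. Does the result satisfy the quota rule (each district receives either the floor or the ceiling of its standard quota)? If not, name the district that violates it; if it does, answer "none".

Millford

Standard quotas: Millford 15.853, Pinehurst 2.507, Ashgrove 2.199, Rivermont 2.381, Fernley 2.060.
Jefferson allocation: Millford 17, Pinehurst 2, Ashgrove 2, Rivermont 2, Fernley 2.
Millford has quota 15.853 (lower 15, upper 16) but receives 17 — outside the quota interval.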